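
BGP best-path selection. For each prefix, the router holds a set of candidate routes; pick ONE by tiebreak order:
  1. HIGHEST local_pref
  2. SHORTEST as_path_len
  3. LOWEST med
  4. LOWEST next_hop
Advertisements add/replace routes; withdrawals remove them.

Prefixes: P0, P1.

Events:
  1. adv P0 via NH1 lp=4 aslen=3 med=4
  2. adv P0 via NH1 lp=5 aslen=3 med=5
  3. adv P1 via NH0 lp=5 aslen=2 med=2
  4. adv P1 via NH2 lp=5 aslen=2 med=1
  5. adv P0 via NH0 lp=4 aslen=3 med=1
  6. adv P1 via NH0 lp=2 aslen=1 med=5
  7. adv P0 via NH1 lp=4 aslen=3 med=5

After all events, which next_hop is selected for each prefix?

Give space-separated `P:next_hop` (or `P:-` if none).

Op 1: best P0=NH1 P1=-
Op 2: best P0=NH1 P1=-
Op 3: best P0=NH1 P1=NH0
Op 4: best P0=NH1 P1=NH2
Op 5: best P0=NH1 P1=NH2
Op 6: best P0=NH1 P1=NH2
Op 7: best P0=NH0 P1=NH2

Answer: P0:NH0 P1:NH2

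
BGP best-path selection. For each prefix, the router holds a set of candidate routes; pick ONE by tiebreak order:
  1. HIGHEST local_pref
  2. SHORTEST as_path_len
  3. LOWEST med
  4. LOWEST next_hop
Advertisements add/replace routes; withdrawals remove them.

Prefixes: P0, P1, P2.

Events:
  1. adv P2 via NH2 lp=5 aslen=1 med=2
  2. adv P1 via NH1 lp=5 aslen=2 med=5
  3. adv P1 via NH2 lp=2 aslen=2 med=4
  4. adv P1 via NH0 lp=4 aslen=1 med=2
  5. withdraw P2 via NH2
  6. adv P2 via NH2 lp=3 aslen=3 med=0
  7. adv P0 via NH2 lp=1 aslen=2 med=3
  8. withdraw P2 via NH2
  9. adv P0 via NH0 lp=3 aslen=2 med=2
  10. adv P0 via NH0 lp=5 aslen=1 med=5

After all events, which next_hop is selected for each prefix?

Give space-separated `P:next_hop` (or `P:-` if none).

Op 1: best P0=- P1=- P2=NH2
Op 2: best P0=- P1=NH1 P2=NH2
Op 3: best P0=- P1=NH1 P2=NH2
Op 4: best P0=- P1=NH1 P2=NH2
Op 5: best P0=- P1=NH1 P2=-
Op 6: best P0=- P1=NH1 P2=NH2
Op 7: best P0=NH2 P1=NH1 P2=NH2
Op 8: best P0=NH2 P1=NH1 P2=-
Op 9: best P0=NH0 P1=NH1 P2=-
Op 10: best P0=NH0 P1=NH1 P2=-

Answer: P0:NH0 P1:NH1 P2:-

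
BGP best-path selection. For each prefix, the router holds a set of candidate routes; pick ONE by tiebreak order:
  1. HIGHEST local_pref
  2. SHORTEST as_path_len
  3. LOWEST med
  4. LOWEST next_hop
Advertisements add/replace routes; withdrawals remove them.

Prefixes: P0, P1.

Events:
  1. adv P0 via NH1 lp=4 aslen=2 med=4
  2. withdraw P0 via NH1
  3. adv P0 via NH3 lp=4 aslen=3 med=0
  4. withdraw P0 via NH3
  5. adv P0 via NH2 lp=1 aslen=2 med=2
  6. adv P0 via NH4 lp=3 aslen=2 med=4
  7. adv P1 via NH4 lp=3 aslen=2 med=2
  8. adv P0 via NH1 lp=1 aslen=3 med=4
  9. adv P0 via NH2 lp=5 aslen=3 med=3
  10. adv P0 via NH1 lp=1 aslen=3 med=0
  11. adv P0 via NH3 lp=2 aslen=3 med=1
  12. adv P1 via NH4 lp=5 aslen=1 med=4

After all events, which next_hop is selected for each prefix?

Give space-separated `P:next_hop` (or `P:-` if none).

Op 1: best P0=NH1 P1=-
Op 2: best P0=- P1=-
Op 3: best P0=NH3 P1=-
Op 4: best P0=- P1=-
Op 5: best P0=NH2 P1=-
Op 6: best P0=NH4 P1=-
Op 7: best P0=NH4 P1=NH4
Op 8: best P0=NH4 P1=NH4
Op 9: best P0=NH2 P1=NH4
Op 10: best P0=NH2 P1=NH4
Op 11: best P0=NH2 P1=NH4
Op 12: best P0=NH2 P1=NH4

Answer: P0:NH2 P1:NH4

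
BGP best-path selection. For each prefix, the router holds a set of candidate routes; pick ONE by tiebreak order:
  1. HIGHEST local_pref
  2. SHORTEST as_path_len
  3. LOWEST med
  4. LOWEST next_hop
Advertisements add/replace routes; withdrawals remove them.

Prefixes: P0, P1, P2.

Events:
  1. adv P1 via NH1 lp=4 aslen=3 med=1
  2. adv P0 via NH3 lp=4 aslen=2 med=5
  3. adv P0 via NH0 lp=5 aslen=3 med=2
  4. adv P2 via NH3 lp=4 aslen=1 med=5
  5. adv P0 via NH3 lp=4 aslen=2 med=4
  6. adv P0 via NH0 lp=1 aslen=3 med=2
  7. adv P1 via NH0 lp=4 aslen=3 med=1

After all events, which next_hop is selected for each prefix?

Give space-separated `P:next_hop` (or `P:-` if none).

Answer: P0:NH3 P1:NH0 P2:NH3

Derivation:
Op 1: best P0=- P1=NH1 P2=-
Op 2: best P0=NH3 P1=NH1 P2=-
Op 3: best P0=NH0 P1=NH1 P2=-
Op 4: best P0=NH0 P1=NH1 P2=NH3
Op 5: best P0=NH0 P1=NH1 P2=NH3
Op 6: best P0=NH3 P1=NH1 P2=NH3
Op 7: best P0=NH3 P1=NH0 P2=NH3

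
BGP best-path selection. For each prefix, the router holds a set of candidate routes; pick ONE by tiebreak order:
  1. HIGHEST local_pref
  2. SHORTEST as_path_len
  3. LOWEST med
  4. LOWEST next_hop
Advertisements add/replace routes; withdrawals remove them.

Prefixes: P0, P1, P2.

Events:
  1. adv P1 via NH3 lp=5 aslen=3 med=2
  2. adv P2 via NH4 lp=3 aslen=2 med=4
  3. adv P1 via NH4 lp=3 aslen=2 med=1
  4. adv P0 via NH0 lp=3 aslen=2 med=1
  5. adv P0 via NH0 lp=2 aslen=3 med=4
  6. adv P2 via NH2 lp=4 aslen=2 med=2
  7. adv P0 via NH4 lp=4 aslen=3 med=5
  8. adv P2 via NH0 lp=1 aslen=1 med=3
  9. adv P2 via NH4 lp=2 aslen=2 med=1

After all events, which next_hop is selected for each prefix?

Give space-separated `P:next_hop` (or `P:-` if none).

Op 1: best P0=- P1=NH3 P2=-
Op 2: best P0=- P1=NH3 P2=NH4
Op 3: best P0=- P1=NH3 P2=NH4
Op 4: best P0=NH0 P1=NH3 P2=NH4
Op 5: best P0=NH0 P1=NH3 P2=NH4
Op 6: best P0=NH0 P1=NH3 P2=NH2
Op 7: best P0=NH4 P1=NH3 P2=NH2
Op 8: best P0=NH4 P1=NH3 P2=NH2
Op 9: best P0=NH4 P1=NH3 P2=NH2

Answer: P0:NH4 P1:NH3 P2:NH2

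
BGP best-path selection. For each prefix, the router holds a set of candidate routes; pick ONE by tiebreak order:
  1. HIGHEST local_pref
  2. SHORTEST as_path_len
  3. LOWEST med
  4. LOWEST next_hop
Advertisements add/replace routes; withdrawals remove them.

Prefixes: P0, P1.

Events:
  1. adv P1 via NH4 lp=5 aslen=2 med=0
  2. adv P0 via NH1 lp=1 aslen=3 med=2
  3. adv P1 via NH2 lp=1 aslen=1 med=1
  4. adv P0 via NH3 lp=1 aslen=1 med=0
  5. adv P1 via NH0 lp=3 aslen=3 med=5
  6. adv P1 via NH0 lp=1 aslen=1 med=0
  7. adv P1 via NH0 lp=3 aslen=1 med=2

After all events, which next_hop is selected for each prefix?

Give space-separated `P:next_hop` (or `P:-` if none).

Op 1: best P0=- P1=NH4
Op 2: best P0=NH1 P1=NH4
Op 3: best P0=NH1 P1=NH4
Op 4: best P0=NH3 P1=NH4
Op 5: best P0=NH3 P1=NH4
Op 6: best P0=NH3 P1=NH4
Op 7: best P0=NH3 P1=NH4

Answer: P0:NH3 P1:NH4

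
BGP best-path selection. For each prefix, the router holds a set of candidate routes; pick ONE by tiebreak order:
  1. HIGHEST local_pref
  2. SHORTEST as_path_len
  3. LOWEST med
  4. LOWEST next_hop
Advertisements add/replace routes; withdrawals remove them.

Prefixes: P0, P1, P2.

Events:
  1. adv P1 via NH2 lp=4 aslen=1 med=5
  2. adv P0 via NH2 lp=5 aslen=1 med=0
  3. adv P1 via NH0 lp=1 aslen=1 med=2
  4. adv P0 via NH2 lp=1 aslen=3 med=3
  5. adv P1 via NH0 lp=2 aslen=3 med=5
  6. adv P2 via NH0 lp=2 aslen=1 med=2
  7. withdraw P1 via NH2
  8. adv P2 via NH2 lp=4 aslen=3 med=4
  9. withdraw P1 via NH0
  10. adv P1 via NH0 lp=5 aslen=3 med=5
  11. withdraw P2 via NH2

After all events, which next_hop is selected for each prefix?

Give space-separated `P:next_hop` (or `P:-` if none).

Op 1: best P0=- P1=NH2 P2=-
Op 2: best P0=NH2 P1=NH2 P2=-
Op 3: best P0=NH2 P1=NH2 P2=-
Op 4: best P0=NH2 P1=NH2 P2=-
Op 5: best P0=NH2 P1=NH2 P2=-
Op 6: best P0=NH2 P1=NH2 P2=NH0
Op 7: best P0=NH2 P1=NH0 P2=NH0
Op 8: best P0=NH2 P1=NH0 P2=NH2
Op 9: best P0=NH2 P1=- P2=NH2
Op 10: best P0=NH2 P1=NH0 P2=NH2
Op 11: best P0=NH2 P1=NH0 P2=NH0

Answer: P0:NH2 P1:NH0 P2:NH0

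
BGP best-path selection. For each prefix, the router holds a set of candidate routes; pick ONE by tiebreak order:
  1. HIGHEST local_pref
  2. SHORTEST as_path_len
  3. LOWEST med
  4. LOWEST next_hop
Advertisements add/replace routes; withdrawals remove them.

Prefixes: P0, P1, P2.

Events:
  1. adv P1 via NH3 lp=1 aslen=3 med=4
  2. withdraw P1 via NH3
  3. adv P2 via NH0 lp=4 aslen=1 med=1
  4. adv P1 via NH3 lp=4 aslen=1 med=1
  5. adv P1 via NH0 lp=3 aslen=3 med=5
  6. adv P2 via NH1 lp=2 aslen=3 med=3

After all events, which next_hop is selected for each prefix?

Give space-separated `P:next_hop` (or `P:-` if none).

Answer: P0:- P1:NH3 P2:NH0

Derivation:
Op 1: best P0=- P1=NH3 P2=-
Op 2: best P0=- P1=- P2=-
Op 3: best P0=- P1=- P2=NH0
Op 4: best P0=- P1=NH3 P2=NH0
Op 5: best P0=- P1=NH3 P2=NH0
Op 6: best P0=- P1=NH3 P2=NH0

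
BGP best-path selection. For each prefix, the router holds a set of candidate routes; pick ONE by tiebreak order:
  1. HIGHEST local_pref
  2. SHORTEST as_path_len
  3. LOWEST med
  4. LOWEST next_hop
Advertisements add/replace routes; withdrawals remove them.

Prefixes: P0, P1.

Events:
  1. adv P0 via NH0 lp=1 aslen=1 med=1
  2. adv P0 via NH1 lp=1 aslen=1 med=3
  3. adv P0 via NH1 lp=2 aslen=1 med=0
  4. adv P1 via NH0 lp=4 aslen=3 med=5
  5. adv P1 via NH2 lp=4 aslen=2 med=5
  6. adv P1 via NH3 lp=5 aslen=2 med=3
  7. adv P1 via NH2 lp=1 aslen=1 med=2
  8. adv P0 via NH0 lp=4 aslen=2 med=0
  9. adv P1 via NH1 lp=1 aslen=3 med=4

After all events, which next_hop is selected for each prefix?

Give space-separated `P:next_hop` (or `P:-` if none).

Op 1: best P0=NH0 P1=-
Op 2: best P0=NH0 P1=-
Op 3: best P0=NH1 P1=-
Op 4: best P0=NH1 P1=NH0
Op 5: best P0=NH1 P1=NH2
Op 6: best P0=NH1 P1=NH3
Op 7: best P0=NH1 P1=NH3
Op 8: best P0=NH0 P1=NH3
Op 9: best P0=NH0 P1=NH3

Answer: P0:NH0 P1:NH3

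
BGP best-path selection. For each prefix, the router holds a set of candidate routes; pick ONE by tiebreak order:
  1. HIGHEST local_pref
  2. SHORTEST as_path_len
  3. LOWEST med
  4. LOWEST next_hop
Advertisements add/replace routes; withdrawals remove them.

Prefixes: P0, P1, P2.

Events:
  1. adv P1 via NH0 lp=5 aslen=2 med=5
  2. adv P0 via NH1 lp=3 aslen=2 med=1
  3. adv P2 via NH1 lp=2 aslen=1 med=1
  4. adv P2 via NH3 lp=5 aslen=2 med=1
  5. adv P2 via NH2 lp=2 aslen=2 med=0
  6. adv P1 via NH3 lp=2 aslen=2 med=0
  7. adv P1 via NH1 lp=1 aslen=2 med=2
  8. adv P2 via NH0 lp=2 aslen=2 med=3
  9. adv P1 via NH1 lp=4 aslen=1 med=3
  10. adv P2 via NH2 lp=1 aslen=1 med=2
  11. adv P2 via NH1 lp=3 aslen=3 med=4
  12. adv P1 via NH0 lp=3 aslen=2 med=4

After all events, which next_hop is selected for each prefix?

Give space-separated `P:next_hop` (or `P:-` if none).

Op 1: best P0=- P1=NH0 P2=-
Op 2: best P0=NH1 P1=NH0 P2=-
Op 3: best P0=NH1 P1=NH0 P2=NH1
Op 4: best P0=NH1 P1=NH0 P2=NH3
Op 5: best P0=NH1 P1=NH0 P2=NH3
Op 6: best P0=NH1 P1=NH0 P2=NH3
Op 7: best P0=NH1 P1=NH0 P2=NH3
Op 8: best P0=NH1 P1=NH0 P2=NH3
Op 9: best P0=NH1 P1=NH0 P2=NH3
Op 10: best P0=NH1 P1=NH0 P2=NH3
Op 11: best P0=NH1 P1=NH0 P2=NH3
Op 12: best P0=NH1 P1=NH1 P2=NH3

Answer: P0:NH1 P1:NH1 P2:NH3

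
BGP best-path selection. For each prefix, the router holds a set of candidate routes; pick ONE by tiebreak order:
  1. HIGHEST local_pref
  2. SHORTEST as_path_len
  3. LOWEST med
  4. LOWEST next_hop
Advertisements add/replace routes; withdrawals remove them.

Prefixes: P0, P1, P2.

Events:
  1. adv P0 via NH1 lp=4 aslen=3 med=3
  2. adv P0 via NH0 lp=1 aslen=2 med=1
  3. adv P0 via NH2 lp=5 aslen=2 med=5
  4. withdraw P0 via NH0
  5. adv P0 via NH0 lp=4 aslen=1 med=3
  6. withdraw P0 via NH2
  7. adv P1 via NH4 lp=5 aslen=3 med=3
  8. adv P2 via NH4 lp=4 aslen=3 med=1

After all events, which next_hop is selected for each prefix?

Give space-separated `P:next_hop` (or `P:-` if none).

Answer: P0:NH0 P1:NH4 P2:NH4

Derivation:
Op 1: best P0=NH1 P1=- P2=-
Op 2: best P0=NH1 P1=- P2=-
Op 3: best P0=NH2 P1=- P2=-
Op 4: best P0=NH2 P1=- P2=-
Op 5: best P0=NH2 P1=- P2=-
Op 6: best P0=NH0 P1=- P2=-
Op 7: best P0=NH0 P1=NH4 P2=-
Op 8: best P0=NH0 P1=NH4 P2=NH4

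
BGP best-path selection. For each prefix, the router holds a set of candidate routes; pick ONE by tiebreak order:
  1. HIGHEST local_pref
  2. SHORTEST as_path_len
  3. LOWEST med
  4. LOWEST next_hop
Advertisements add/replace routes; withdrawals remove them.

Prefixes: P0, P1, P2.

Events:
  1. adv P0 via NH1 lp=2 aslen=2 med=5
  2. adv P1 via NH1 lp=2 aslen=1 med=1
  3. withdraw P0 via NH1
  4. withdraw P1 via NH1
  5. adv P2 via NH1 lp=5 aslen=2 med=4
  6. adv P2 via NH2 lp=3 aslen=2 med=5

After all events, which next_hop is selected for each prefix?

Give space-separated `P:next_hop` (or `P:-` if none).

Answer: P0:- P1:- P2:NH1

Derivation:
Op 1: best P0=NH1 P1=- P2=-
Op 2: best P0=NH1 P1=NH1 P2=-
Op 3: best P0=- P1=NH1 P2=-
Op 4: best P0=- P1=- P2=-
Op 5: best P0=- P1=- P2=NH1
Op 6: best P0=- P1=- P2=NH1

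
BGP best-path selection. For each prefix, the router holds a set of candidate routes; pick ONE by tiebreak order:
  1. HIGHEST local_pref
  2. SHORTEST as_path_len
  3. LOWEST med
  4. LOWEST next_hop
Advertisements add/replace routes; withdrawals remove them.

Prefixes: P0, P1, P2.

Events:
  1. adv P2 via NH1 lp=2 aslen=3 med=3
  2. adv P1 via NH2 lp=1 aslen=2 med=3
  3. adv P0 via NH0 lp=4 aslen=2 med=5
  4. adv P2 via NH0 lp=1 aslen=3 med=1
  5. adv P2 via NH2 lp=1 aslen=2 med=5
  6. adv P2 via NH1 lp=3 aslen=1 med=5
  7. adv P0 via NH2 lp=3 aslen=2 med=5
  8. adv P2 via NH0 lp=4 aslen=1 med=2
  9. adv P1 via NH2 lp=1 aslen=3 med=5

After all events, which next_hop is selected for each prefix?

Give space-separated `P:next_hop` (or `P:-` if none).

Op 1: best P0=- P1=- P2=NH1
Op 2: best P0=- P1=NH2 P2=NH1
Op 3: best P0=NH0 P1=NH2 P2=NH1
Op 4: best P0=NH0 P1=NH2 P2=NH1
Op 5: best P0=NH0 P1=NH2 P2=NH1
Op 6: best P0=NH0 P1=NH2 P2=NH1
Op 7: best P0=NH0 P1=NH2 P2=NH1
Op 8: best P0=NH0 P1=NH2 P2=NH0
Op 9: best P0=NH0 P1=NH2 P2=NH0

Answer: P0:NH0 P1:NH2 P2:NH0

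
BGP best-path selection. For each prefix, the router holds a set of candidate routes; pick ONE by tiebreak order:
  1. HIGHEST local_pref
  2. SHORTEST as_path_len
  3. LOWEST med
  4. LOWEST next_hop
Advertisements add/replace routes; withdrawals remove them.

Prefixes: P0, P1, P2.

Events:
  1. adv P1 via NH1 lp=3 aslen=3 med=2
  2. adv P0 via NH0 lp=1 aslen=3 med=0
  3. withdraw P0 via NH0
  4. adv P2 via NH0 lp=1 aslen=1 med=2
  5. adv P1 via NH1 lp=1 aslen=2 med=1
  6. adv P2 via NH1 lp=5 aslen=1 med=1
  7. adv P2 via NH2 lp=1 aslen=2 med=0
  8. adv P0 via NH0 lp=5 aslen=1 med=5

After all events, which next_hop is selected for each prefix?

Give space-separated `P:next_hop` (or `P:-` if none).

Op 1: best P0=- P1=NH1 P2=-
Op 2: best P0=NH0 P1=NH1 P2=-
Op 3: best P0=- P1=NH1 P2=-
Op 4: best P0=- P1=NH1 P2=NH0
Op 5: best P0=- P1=NH1 P2=NH0
Op 6: best P0=- P1=NH1 P2=NH1
Op 7: best P0=- P1=NH1 P2=NH1
Op 8: best P0=NH0 P1=NH1 P2=NH1

Answer: P0:NH0 P1:NH1 P2:NH1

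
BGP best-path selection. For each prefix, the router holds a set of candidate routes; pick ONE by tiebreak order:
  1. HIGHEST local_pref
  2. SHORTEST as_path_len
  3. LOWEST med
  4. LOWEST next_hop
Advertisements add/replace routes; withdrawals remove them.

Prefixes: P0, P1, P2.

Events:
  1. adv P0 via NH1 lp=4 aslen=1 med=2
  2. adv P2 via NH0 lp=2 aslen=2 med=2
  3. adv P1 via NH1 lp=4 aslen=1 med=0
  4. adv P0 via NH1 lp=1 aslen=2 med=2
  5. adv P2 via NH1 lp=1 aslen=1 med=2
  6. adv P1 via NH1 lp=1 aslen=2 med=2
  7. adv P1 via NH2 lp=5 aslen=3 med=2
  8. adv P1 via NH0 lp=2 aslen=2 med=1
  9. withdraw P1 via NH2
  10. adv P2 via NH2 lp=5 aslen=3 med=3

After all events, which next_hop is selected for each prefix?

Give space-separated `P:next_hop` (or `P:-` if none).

Answer: P0:NH1 P1:NH0 P2:NH2

Derivation:
Op 1: best P0=NH1 P1=- P2=-
Op 2: best P0=NH1 P1=- P2=NH0
Op 3: best P0=NH1 P1=NH1 P2=NH0
Op 4: best P0=NH1 P1=NH1 P2=NH0
Op 5: best P0=NH1 P1=NH1 P2=NH0
Op 6: best P0=NH1 P1=NH1 P2=NH0
Op 7: best P0=NH1 P1=NH2 P2=NH0
Op 8: best P0=NH1 P1=NH2 P2=NH0
Op 9: best P0=NH1 P1=NH0 P2=NH0
Op 10: best P0=NH1 P1=NH0 P2=NH2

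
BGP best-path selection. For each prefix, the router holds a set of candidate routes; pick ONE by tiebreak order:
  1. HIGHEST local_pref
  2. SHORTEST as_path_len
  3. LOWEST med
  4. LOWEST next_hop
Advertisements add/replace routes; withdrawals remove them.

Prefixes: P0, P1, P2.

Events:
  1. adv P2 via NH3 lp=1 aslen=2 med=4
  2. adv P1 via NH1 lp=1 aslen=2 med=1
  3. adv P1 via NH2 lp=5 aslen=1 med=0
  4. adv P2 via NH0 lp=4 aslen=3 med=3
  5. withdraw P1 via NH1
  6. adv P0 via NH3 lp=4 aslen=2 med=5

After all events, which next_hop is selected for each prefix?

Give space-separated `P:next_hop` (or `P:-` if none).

Answer: P0:NH3 P1:NH2 P2:NH0

Derivation:
Op 1: best P0=- P1=- P2=NH3
Op 2: best P0=- P1=NH1 P2=NH3
Op 3: best P0=- P1=NH2 P2=NH3
Op 4: best P0=- P1=NH2 P2=NH0
Op 5: best P0=- P1=NH2 P2=NH0
Op 6: best P0=NH3 P1=NH2 P2=NH0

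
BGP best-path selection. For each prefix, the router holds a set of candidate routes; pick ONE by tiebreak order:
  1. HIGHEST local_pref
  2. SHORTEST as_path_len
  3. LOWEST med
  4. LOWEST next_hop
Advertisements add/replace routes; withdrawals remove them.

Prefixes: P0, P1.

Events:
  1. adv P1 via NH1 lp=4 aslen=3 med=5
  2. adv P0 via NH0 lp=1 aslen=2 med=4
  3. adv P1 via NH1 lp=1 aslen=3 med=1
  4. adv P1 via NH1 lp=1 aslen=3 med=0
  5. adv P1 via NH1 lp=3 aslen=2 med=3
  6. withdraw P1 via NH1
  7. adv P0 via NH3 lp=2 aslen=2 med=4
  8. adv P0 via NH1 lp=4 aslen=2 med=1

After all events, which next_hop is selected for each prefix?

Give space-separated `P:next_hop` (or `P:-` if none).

Answer: P0:NH1 P1:-

Derivation:
Op 1: best P0=- P1=NH1
Op 2: best P0=NH0 P1=NH1
Op 3: best P0=NH0 P1=NH1
Op 4: best P0=NH0 P1=NH1
Op 5: best P0=NH0 P1=NH1
Op 6: best P0=NH0 P1=-
Op 7: best P0=NH3 P1=-
Op 8: best P0=NH1 P1=-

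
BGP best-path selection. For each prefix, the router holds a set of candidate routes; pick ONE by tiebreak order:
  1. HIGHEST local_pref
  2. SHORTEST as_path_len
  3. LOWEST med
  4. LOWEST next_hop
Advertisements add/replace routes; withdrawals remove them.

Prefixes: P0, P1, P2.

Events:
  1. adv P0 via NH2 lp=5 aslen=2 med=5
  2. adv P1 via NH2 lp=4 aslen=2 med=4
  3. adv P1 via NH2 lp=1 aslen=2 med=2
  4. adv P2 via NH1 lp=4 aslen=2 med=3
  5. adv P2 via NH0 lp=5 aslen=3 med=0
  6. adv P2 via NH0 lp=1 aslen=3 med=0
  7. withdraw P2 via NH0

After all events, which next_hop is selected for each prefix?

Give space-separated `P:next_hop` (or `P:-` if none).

Answer: P0:NH2 P1:NH2 P2:NH1

Derivation:
Op 1: best P0=NH2 P1=- P2=-
Op 2: best P0=NH2 P1=NH2 P2=-
Op 3: best P0=NH2 P1=NH2 P2=-
Op 4: best P0=NH2 P1=NH2 P2=NH1
Op 5: best P0=NH2 P1=NH2 P2=NH0
Op 6: best P0=NH2 P1=NH2 P2=NH1
Op 7: best P0=NH2 P1=NH2 P2=NH1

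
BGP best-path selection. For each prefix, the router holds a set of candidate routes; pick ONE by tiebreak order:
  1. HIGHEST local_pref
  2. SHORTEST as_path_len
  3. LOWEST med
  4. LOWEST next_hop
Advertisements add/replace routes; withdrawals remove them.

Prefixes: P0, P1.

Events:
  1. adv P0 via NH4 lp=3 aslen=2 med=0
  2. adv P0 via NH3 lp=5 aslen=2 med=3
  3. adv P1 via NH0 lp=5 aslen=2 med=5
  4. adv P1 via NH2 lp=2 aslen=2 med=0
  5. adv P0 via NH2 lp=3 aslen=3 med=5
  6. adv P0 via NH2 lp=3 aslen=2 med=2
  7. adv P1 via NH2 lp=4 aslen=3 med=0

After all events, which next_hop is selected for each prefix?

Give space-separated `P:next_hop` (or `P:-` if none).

Answer: P0:NH3 P1:NH0

Derivation:
Op 1: best P0=NH4 P1=-
Op 2: best P0=NH3 P1=-
Op 3: best P0=NH3 P1=NH0
Op 4: best P0=NH3 P1=NH0
Op 5: best P0=NH3 P1=NH0
Op 6: best P0=NH3 P1=NH0
Op 7: best P0=NH3 P1=NH0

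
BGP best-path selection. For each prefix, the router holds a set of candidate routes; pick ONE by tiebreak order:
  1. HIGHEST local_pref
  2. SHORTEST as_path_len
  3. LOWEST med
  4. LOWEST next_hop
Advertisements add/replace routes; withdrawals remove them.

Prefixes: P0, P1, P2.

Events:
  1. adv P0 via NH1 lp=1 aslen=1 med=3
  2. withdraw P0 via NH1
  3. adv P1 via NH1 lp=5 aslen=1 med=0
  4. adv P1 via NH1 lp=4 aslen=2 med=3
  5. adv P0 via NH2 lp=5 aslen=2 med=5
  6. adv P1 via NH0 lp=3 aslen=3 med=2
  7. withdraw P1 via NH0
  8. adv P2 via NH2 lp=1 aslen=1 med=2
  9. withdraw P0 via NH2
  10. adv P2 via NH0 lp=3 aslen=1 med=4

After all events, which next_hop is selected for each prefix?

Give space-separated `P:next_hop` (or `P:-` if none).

Answer: P0:- P1:NH1 P2:NH0

Derivation:
Op 1: best P0=NH1 P1=- P2=-
Op 2: best P0=- P1=- P2=-
Op 3: best P0=- P1=NH1 P2=-
Op 4: best P0=- P1=NH1 P2=-
Op 5: best P0=NH2 P1=NH1 P2=-
Op 6: best P0=NH2 P1=NH1 P2=-
Op 7: best P0=NH2 P1=NH1 P2=-
Op 8: best P0=NH2 P1=NH1 P2=NH2
Op 9: best P0=- P1=NH1 P2=NH2
Op 10: best P0=- P1=NH1 P2=NH0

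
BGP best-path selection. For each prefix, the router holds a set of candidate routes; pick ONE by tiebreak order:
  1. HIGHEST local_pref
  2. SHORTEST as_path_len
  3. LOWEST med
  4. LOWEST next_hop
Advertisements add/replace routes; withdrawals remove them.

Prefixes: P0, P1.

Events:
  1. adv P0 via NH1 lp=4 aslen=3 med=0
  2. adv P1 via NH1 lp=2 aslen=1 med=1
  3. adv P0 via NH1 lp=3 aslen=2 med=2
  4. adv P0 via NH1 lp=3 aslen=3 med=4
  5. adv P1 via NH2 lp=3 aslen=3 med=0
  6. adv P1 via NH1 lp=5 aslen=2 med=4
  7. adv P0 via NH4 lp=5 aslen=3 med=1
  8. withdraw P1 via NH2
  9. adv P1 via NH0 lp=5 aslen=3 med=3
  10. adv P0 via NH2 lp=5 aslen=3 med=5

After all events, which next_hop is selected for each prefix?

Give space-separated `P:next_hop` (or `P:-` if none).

Op 1: best P0=NH1 P1=-
Op 2: best P0=NH1 P1=NH1
Op 3: best P0=NH1 P1=NH1
Op 4: best P0=NH1 P1=NH1
Op 5: best P0=NH1 P1=NH2
Op 6: best P0=NH1 P1=NH1
Op 7: best P0=NH4 P1=NH1
Op 8: best P0=NH4 P1=NH1
Op 9: best P0=NH4 P1=NH1
Op 10: best P0=NH4 P1=NH1

Answer: P0:NH4 P1:NH1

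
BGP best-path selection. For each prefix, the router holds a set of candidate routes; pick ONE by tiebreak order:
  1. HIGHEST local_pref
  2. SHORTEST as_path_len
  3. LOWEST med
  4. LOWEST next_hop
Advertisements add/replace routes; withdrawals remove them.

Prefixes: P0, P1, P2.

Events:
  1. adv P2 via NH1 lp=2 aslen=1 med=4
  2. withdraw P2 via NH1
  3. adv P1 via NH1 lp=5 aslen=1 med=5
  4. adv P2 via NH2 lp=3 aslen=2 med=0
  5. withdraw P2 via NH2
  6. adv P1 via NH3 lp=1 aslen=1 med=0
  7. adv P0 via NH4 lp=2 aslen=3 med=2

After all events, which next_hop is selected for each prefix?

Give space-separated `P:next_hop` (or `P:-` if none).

Answer: P0:NH4 P1:NH1 P2:-

Derivation:
Op 1: best P0=- P1=- P2=NH1
Op 2: best P0=- P1=- P2=-
Op 3: best P0=- P1=NH1 P2=-
Op 4: best P0=- P1=NH1 P2=NH2
Op 5: best P0=- P1=NH1 P2=-
Op 6: best P0=- P1=NH1 P2=-
Op 7: best P0=NH4 P1=NH1 P2=-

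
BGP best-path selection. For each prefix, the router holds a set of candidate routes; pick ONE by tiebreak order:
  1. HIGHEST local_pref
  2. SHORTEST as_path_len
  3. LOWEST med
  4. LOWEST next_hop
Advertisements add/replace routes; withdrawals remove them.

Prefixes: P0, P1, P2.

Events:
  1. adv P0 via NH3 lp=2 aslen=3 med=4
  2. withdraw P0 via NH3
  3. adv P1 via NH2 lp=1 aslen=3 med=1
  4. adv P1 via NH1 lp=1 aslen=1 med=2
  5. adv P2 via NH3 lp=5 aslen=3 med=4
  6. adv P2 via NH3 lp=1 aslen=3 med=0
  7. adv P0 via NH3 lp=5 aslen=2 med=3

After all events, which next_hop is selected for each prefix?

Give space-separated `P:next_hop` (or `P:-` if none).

Op 1: best P0=NH3 P1=- P2=-
Op 2: best P0=- P1=- P2=-
Op 3: best P0=- P1=NH2 P2=-
Op 4: best P0=- P1=NH1 P2=-
Op 5: best P0=- P1=NH1 P2=NH3
Op 6: best P0=- P1=NH1 P2=NH3
Op 7: best P0=NH3 P1=NH1 P2=NH3

Answer: P0:NH3 P1:NH1 P2:NH3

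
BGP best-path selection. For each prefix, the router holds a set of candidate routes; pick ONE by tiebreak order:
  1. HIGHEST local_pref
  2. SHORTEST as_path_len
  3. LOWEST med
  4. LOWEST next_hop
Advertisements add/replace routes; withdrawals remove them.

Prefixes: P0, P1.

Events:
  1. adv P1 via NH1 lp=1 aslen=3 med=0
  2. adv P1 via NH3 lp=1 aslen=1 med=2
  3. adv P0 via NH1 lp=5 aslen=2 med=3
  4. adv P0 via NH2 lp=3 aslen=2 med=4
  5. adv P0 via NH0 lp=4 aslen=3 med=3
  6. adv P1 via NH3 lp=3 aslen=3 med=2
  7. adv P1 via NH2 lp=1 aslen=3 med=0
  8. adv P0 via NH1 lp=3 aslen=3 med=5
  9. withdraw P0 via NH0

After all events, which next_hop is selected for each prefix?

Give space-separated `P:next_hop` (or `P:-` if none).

Op 1: best P0=- P1=NH1
Op 2: best P0=- P1=NH3
Op 3: best P0=NH1 P1=NH3
Op 4: best P0=NH1 P1=NH3
Op 5: best P0=NH1 P1=NH3
Op 6: best P0=NH1 P1=NH3
Op 7: best P0=NH1 P1=NH3
Op 8: best P0=NH0 P1=NH3
Op 9: best P0=NH2 P1=NH3

Answer: P0:NH2 P1:NH3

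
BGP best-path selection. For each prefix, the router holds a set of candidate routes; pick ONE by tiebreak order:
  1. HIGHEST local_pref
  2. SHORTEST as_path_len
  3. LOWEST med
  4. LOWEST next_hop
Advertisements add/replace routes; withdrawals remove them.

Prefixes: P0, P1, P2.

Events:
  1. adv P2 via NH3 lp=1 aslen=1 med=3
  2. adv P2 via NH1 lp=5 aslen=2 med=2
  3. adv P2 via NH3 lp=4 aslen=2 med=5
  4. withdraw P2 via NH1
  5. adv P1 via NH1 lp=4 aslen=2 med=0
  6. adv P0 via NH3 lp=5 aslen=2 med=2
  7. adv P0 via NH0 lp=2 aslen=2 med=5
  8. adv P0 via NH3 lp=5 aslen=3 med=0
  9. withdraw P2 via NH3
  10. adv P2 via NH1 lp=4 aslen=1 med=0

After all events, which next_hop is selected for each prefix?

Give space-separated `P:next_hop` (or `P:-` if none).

Answer: P0:NH3 P1:NH1 P2:NH1

Derivation:
Op 1: best P0=- P1=- P2=NH3
Op 2: best P0=- P1=- P2=NH1
Op 3: best P0=- P1=- P2=NH1
Op 4: best P0=- P1=- P2=NH3
Op 5: best P0=- P1=NH1 P2=NH3
Op 6: best P0=NH3 P1=NH1 P2=NH3
Op 7: best P0=NH3 P1=NH1 P2=NH3
Op 8: best P0=NH3 P1=NH1 P2=NH3
Op 9: best P0=NH3 P1=NH1 P2=-
Op 10: best P0=NH3 P1=NH1 P2=NH1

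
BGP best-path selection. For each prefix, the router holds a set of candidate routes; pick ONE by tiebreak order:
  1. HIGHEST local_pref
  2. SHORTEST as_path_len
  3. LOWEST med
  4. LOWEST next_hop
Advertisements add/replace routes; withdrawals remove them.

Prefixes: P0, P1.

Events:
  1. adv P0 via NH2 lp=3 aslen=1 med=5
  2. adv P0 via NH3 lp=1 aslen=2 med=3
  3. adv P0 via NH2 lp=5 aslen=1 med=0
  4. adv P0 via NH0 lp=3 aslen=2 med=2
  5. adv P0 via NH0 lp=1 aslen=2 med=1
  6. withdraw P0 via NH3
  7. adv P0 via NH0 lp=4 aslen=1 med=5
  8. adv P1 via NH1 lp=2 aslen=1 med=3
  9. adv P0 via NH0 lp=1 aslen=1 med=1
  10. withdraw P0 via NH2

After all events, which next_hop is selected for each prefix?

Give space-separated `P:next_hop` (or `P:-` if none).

Answer: P0:NH0 P1:NH1

Derivation:
Op 1: best P0=NH2 P1=-
Op 2: best P0=NH2 P1=-
Op 3: best P0=NH2 P1=-
Op 4: best P0=NH2 P1=-
Op 5: best P0=NH2 P1=-
Op 6: best P0=NH2 P1=-
Op 7: best P0=NH2 P1=-
Op 8: best P0=NH2 P1=NH1
Op 9: best P0=NH2 P1=NH1
Op 10: best P0=NH0 P1=NH1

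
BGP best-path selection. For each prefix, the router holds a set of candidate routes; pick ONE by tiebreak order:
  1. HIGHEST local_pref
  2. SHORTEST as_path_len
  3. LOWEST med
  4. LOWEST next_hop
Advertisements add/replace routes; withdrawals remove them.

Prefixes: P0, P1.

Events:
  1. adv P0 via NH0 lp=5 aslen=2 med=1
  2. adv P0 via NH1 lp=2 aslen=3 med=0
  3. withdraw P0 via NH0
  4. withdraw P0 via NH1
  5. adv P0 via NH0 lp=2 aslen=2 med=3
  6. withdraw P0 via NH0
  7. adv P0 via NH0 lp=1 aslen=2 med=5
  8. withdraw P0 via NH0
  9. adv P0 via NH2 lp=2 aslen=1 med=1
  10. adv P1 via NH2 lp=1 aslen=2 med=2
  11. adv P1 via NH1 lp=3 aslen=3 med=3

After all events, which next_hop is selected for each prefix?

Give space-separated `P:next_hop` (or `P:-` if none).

Op 1: best P0=NH0 P1=-
Op 2: best P0=NH0 P1=-
Op 3: best P0=NH1 P1=-
Op 4: best P0=- P1=-
Op 5: best P0=NH0 P1=-
Op 6: best P0=- P1=-
Op 7: best P0=NH0 P1=-
Op 8: best P0=- P1=-
Op 9: best P0=NH2 P1=-
Op 10: best P0=NH2 P1=NH2
Op 11: best P0=NH2 P1=NH1

Answer: P0:NH2 P1:NH1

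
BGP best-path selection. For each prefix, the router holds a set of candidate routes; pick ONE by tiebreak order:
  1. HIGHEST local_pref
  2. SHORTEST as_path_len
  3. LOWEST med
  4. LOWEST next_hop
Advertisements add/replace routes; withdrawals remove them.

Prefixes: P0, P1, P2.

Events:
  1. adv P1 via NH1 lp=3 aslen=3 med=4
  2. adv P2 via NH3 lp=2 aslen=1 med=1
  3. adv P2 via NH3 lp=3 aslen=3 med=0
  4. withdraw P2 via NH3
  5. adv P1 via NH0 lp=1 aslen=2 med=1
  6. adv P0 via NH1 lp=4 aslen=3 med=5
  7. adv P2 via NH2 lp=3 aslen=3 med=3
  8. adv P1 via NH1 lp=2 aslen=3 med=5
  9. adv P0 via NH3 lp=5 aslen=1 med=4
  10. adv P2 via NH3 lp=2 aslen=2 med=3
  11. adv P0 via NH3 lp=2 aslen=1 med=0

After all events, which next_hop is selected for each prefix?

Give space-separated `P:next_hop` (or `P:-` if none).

Op 1: best P0=- P1=NH1 P2=-
Op 2: best P0=- P1=NH1 P2=NH3
Op 3: best P0=- P1=NH1 P2=NH3
Op 4: best P0=- P1=NH1 P2=-
Op 5: best P0=- P1=NH1 P2=-
Op 6: best P0=NH1 P1=NH1 P2=-
Op 7: best P0=NH1 P1=NH1 P2=NH2
Op 8: best P0=NH1 P1=NH1 P2=NH2
Op 9: best P0=NH3 P1=NH1 P2=NH2
Op 10: best P0=NH3 P1=NH1 P2=NH2
Op 11: best P0=NH1 P1=NH1 P2=NH2

Answer: P0:NH1 P1:NH1 P2:NH2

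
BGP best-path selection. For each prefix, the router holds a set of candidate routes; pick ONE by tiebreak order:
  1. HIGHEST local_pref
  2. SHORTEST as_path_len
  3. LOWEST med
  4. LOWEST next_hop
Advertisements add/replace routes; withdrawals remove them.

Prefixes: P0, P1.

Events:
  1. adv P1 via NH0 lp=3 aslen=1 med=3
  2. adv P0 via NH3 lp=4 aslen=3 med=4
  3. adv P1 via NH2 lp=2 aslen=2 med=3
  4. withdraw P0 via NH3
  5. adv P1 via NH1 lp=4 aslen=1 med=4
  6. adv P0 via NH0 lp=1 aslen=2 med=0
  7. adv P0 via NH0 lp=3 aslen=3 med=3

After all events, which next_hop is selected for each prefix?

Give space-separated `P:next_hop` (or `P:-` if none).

Op 1: best P0=- P1=NH0
Op 2: best P0=NH3 P1=NH0
Op 3: best P0=NH3 P1=NH0
Op 4: best P0=- P1=NH0
Op 5: best P0=- P1=NH1
Op 6: best P0=NH0 P1=NH1
Op 7: best P0=NH0 P1=NH1

Answer: P0:NH0 P1:NH1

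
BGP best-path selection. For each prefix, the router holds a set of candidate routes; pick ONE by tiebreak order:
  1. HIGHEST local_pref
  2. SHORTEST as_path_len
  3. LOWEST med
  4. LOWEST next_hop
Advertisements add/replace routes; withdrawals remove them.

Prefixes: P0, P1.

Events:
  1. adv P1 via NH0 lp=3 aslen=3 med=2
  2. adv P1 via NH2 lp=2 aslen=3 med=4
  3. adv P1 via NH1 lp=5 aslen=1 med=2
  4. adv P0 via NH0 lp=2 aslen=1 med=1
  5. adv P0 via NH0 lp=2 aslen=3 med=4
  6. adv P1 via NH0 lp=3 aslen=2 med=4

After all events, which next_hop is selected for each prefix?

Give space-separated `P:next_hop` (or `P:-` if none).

Answer: P0:NH0 P1:NH1

Derivation:
Op 1: best P0=- P1=NH0
Op 2: best P0=- P1=NH0
Op 3: best P0=- P1=NH1
Op 4: best P0=NH0 P1=NH1
Op 5: best P0=NH0 P1=NH1
Op 6: best P0=NH0 P1=NH1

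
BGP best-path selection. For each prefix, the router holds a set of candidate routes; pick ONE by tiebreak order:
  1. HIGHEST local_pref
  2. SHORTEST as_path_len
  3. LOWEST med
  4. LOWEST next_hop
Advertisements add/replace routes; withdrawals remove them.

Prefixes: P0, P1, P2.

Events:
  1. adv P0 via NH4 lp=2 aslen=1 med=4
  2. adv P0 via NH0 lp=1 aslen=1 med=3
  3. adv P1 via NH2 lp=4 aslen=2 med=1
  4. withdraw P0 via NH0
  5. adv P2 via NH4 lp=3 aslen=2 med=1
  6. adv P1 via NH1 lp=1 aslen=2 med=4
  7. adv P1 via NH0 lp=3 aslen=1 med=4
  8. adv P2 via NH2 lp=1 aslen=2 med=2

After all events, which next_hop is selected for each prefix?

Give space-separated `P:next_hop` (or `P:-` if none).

Op 1: best P0=NH4 P1=- P2=-
Op 2: best P0=NH4 P1=- P2=-
Op 3: best P0=NH4 P1=NH2 P2=-
Op 4: best P0=NH4 P1=NH2 P2=-
Op 5: best P0=NH4 P1=NH2 P2=NH4
Op 6: best P0=NH4 P1=NH2 P2=NH4
Op 7: best P0=NH4 P1=NH2 P2=NH4
Op 8: best P0=NH4 P1=NH2 P2=NH4

Answer: P0:NH4 P1:NH2 P2:NH4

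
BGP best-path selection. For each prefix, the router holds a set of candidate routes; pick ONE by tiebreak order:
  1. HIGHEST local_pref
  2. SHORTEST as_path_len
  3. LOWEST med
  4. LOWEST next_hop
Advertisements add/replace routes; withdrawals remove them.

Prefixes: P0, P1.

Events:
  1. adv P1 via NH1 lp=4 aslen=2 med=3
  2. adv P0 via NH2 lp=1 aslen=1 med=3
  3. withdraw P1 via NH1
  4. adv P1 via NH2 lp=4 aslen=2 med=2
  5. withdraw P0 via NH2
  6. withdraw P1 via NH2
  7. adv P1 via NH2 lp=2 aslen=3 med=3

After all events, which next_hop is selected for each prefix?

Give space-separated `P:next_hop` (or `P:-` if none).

Op 1: best P0=- P1=NH1
Op 2: best P0=NH2 P1=NH1
Op 3: best P0=NH2 P1=-
Op 4: best P0=NH2 P1=NH2
Op 5: best P0=- P1=NH2
Op 6: best P0=- P1=-
Op 7: best P0=- P1=NH2

Answer: P0:- P1:NH2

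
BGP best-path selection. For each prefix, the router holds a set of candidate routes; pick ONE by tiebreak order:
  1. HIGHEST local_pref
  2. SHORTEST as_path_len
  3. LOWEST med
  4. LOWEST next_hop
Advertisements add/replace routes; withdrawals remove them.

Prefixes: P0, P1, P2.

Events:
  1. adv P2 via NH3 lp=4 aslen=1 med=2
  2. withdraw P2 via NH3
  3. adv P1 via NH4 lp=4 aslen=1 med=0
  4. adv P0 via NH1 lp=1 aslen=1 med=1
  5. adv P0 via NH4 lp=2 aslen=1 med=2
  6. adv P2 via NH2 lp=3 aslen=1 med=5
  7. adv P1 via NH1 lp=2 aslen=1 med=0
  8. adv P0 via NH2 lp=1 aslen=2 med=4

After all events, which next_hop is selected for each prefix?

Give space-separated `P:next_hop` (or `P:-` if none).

Answer: P0:NH4 P1:NH4 P2:NH2

Derivation:
Op 1: best P0=- P1=- P2=NH3
Op 2: best P0=- P1=- P2=-
Op 3: best P0=- P1=NH4 P2=-
Op 4: best P0=NH1 P1=NH4 P2=-
Op 5: best P0=NH4 P1=NH4 P2=-
Op 6: best P0=NH4 P1=NH4 P2=NH2
Op 7: best P0=NH4 P1=NH4 P2=NH2
Op 8: best P0=NH4 P1=NH4 P2=NH2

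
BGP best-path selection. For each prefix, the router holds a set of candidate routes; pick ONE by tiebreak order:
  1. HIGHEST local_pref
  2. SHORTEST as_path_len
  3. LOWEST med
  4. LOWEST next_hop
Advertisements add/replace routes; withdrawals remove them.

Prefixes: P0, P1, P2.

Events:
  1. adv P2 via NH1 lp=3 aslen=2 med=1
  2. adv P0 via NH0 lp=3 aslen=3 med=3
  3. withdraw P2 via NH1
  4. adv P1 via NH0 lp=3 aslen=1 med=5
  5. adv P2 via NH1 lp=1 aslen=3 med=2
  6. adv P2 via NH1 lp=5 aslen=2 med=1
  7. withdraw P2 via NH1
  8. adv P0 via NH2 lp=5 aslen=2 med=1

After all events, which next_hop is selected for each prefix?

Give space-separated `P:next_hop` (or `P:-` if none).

Answer: P0:NH2 P1:NH0 P2:-

Derivation:
Op 1: best P0=- P1=- P2=NH1
Op 2: best P0=NH0 P1=- P2=NH1
Op 3: best P0=NH0 P1=- P2=-
Op 4: best P0=NH0 P1=NH0 P2=-
Op 5: best P0=NH0 P1=NH0 P2=NH1
Op 6: best P0=NH0 P1=NH0 P2=NH1
Op 7: best P0=NH0 P1=NH0 P2=-
Op 8: best P0=NH2 P1=NH0 P2=-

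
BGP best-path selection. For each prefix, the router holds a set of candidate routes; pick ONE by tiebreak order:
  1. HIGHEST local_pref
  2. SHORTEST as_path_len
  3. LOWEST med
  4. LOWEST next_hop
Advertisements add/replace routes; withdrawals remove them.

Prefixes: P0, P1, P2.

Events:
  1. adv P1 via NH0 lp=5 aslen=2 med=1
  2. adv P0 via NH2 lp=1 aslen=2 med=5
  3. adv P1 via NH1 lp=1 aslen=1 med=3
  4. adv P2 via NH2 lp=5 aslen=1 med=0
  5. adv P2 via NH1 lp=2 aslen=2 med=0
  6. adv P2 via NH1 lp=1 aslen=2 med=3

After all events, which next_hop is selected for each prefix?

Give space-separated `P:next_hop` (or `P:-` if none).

Op 1: best P0=- P1=NH0 P2=-
Op 2: best P0=NH2 P1=NH0 P2=-
Op 3: best P0=NH2 P1=NH0 P2=-
Op 4: best P0=NH2 P1=NH0 P2=NH2
Op 5: best P0=NH2 P1=NH0 P2=NH2
Op 6: best P0=NH2 P1=NH0 P2=NH2

Answer: P0:NH2 P1:NH0 P2:NH2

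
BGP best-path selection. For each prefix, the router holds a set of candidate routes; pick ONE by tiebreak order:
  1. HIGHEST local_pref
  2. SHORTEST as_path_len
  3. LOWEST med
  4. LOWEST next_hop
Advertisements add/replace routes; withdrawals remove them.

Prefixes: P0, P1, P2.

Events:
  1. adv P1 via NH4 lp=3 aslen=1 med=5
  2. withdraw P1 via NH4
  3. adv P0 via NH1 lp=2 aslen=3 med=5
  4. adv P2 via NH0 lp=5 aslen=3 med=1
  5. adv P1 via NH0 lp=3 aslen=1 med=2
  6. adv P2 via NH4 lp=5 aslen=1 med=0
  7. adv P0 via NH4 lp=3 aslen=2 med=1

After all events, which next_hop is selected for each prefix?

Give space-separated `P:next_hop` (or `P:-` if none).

Op 1: best P0=- P1=NH4 P2=-
Op 2: best P0=- P1=- P2=-
Op 3: best P0=NH1 P1=- P2=-
Op 4: best P0=NH1 P1=- P2=NH0
Op 5: best P0=NH1 P1=NH0 P2=NH0
Op 6: best P0=NH1 P1=NH0 P2=NH4
Op 7: best P0=NH4 P1=NH0 P2=NH4

Answer: P0:NH4 P1:NH0 P2:NH4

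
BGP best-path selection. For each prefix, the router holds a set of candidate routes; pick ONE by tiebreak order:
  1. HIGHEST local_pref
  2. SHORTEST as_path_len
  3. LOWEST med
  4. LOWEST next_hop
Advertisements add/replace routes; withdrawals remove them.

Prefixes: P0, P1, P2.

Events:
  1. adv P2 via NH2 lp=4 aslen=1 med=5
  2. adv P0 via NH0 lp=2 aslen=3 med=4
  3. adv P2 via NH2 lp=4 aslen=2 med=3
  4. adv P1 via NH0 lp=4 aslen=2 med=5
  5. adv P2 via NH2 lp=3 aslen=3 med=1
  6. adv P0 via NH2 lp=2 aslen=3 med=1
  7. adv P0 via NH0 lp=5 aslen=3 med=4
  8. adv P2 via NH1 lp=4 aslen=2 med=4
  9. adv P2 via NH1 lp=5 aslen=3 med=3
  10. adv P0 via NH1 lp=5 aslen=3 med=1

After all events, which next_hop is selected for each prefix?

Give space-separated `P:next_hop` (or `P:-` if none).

Answer: P0:NH1 P1:NH0 P2:NH1

Derivation:
Op 1: best P0=- P1=- P2=NH2
Op 2: best P0=NH0 P1=- P2=NH2
Op 3: best P0=NH0 P1=- P2=NH2
Op 4: best P0=NH0 P1=NH0 P2=NH2
Op 5: best P0=NH0 P1=NH0 P2=NH2
Op 6: best P0=NH2 P1=NH0 P2=NH2
Op 7: best P0=NH0 P1=NH0 P2=NH2
Op 8: best P0=NH0 P1=NH0 P2=NH1
Op 9: best P0=NH0 P1=NH0 P2=NH1
Op 10: best P0=NH1 P1=NH0 P2=NH1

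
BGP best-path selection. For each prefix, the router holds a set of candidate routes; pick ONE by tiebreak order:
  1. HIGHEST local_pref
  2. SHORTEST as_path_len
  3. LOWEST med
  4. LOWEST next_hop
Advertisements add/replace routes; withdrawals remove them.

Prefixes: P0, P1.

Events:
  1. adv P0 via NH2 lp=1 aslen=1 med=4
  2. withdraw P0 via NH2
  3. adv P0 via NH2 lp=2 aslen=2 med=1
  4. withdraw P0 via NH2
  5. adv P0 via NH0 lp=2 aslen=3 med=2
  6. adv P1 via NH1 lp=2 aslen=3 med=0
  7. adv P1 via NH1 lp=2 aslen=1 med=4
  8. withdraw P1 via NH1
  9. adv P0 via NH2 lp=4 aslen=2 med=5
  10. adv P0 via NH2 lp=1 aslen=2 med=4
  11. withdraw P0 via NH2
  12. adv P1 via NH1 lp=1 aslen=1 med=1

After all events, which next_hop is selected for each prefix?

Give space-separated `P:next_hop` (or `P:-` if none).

Op 1: best P0=NH2 P1=-
Op 2: best P0=- P1=-
Op 3: best P0=NH2 P1=-
Op 4: best P0=- P1=-
Op 5: best P0=NH0 P1=-
Op 6: best P0=NH0 P1=NH1
Op 7: best P0=NH0 P1=NH1
Op 8: best P0=NH0 P1=-
Op 9: best P0=NH2 P1=-
Op 10: best P0=NH0 P1=-
Op 11: best P0=NH0 P1=-
Op 12: best P0=NH0 P1=NH1

Answer: P0:NH0 P1:NH1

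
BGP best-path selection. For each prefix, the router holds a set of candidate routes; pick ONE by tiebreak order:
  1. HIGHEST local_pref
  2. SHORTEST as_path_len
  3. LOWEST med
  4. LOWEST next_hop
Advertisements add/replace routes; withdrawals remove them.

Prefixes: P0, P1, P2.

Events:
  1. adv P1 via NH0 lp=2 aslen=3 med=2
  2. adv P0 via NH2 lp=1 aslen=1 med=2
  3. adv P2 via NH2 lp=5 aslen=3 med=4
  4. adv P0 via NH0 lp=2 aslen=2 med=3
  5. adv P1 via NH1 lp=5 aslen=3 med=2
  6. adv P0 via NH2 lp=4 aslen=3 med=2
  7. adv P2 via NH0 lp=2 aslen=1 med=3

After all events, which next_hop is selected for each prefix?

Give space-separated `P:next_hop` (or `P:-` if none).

Op 1: best P0=- P1=NH0 P2=-
Op 2: best P0=NH2 P1=NH0 P2=-
Op 3: best P0=NH2 P1=NH0 P2=NH2
Op 4: best P0=NH0 P1=NH0 P2=NH2
Op 5: best P0=NH0 P1=NH1 P2=NH2
Op 6: best P0=NH2 P1=NH1 P2=NH2
Op 7: best P0=NH2 P1=NH1 P2=NH2

Answer: P0:NH2 P1:NH1 P2:NH2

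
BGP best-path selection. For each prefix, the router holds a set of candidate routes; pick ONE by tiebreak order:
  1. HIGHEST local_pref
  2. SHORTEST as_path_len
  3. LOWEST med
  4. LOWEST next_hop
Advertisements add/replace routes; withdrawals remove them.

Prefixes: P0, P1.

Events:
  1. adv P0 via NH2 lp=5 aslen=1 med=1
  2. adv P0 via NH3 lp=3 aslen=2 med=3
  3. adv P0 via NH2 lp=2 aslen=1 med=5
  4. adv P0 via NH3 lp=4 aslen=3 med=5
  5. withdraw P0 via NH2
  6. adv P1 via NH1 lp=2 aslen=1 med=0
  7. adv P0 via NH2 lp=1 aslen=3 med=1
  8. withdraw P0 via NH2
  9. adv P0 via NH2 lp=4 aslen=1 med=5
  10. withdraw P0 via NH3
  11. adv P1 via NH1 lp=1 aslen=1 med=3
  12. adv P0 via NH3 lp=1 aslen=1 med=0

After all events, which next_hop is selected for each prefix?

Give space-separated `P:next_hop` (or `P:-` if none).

Op 1: best P0=NH2 P1=-
Op 2: best P0=NH2 P1=-
Op 3: best P0=NH3 P1=-
Op 4: best P0=NH3 P1=-
Op 5: best P0=NH3 P1=-
Op 6: best P0=NH3 P1=NH1
Op 7: best P0=NH3 P1=NH1
Op 8: best P0=NH3 P1=NH1
Op 9: best P0=NH2 P1=NH1
Op 10: best P0=NH2 P1=NH1
Op 11: best P0=NH2 P1=NH1
Op 12: best P0=NH2 P1=NH1

Answer: P0:NH2 P1:NH1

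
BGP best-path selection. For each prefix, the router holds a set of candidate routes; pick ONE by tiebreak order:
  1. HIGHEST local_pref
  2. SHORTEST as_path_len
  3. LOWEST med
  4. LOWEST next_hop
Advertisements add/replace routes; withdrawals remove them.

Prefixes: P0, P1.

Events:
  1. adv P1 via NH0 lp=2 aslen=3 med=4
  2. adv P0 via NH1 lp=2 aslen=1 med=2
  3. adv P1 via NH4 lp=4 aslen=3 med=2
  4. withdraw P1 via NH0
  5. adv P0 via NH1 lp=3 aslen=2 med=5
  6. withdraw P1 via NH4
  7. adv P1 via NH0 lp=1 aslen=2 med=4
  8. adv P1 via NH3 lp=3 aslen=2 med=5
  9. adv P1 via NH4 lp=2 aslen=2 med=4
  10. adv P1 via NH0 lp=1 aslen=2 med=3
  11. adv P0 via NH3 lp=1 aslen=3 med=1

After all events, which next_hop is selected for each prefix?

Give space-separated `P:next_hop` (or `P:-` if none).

Op 1: best P0=- P1=NH0
Op 2: best P0=NH1 P1=NH0
Op 3: best P0=NH1 P1=NH4
Op 4: best P0=NH1 P1=NH4
Op 5: best P0=NH1 P1=NH4
Op 6: best P0=NH1 P1=-
Op 7: best P0=NH1 P1=NH0
Op 8: best P0=NH1 P1=NH3
Op 9: best P0=NH1 P1=NH3
Op 10: best P0=NH1 P1=NH3
Op 11: best P0=NH1 P1=NH3

Answer: P0:NH1 P1:NH3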